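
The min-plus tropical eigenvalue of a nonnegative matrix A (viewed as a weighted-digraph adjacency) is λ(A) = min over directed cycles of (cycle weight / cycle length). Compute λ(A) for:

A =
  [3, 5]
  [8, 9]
λ(A) = 3

Enumerate directed cycles and compute their means (weight / length). Sample:
  cycle 0 → 0: weight = 3, length = 1, mean = 3/1 ≈ 3.000
  cycle 1 → 1: weight = 9, length = 1, mean = 9/1 ≈ 9.000
  cycle 0 → 1 → 0: weight = 13, length = 2, mean = 13/2 ≈ 6.500
  cycle 1 → 0 → 1: weight = 13, length = 2, mean = 13/2 ≈ 6.500
Minimum mean = 3.000, attained e.g. along the cycle 0 → 0 with weight 3 and length 1. So λ(A) = 3/1 = 3.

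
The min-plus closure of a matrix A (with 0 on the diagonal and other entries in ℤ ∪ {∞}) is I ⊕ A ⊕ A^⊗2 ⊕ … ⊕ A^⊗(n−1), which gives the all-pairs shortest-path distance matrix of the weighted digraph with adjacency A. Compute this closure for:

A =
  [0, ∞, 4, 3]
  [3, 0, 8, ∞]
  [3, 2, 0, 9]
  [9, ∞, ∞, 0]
Closure =
  [0, 6, 4, 3]
  [3, 0, 7, 6]
  [3, 2, 0, 6]
  [9, 15, 13, 0]

This is the Floyd-Warshall all-pairs shortest-path computation. For each intermediate vertex k = 0, 1, …, 3, update dist[i][j] ← min(dist[i][j], dist[i][k] + dist[k][j]). The final matrix gives, for each (i, j), the minimum total weight of any directed path from i to j (possibly empty when i = j).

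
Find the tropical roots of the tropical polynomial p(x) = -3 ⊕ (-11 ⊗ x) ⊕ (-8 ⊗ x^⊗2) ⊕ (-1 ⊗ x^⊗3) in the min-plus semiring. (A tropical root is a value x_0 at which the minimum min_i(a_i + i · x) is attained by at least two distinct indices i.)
Roots: {-7, -3, 8}

Each tropical root is a break point of the lower envelope of the lines y = a_i + i · x (there are 4 lines, with slopes 0, 1, ..., 3). Only the lines that attain the minimum somewhere contribute to roots; other lines are dominated. Here the surviving (envelope) indices are i = 3, i = 2, i = 1, i = 0.
Intersections between consecutive envelope lines give the roots: for adjacent envelope indices i < j the intersection is x = (a_i − a_j) / (j − i). Reading off the sorted break points: {-7, -3, 8}.
Verification: at each break x_0, at least two indices attain the minimum of min_i(a_i + i · x_0).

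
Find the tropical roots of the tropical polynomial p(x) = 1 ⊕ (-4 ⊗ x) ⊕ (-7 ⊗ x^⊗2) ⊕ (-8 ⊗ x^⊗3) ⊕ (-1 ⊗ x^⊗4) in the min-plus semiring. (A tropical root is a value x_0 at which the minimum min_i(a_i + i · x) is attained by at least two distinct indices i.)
Roots: {-7, 1, 3, 5}

Each tropical root is a break point of the lower envelope of the lines y = a_i + i · x (there are 5 lines, with slopes 0, 1, ..., 4). Only the lines that attain the minimum somewhere contribute to roots; other lines are dominated. Here the surviving (envelope) indices are i = 4, i = 3, i = 2, i = 1, i = 0.
Intersections between consecutive envelope lines give the roots: for adjacent envelope indices i < j the intersection is x = (a_i − a_j) / (j − i). Reading off the sorted break points: {-7, 1, 3, 5}.
Verification: at each break x_0, at least two indices attain the minimum of min_i(a_i + i · x_0).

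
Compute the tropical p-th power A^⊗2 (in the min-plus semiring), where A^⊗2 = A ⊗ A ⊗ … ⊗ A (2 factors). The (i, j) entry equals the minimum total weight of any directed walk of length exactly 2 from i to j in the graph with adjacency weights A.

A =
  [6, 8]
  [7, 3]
A^⊗2 =
  [12, 11]
  [10, 6]

Each entry (A^⊗2)_ij equals the minimum over all length-2 walks i = v_0 → v_1 → … → v_2 = j of Σ_t A[v_t][v_{t+1}]. For example, for (i, j) = (0, 1) we minimise over 2 possible intermediate vertex sequences; the minimum is 11, attained along the walk 0 → 1 → 1.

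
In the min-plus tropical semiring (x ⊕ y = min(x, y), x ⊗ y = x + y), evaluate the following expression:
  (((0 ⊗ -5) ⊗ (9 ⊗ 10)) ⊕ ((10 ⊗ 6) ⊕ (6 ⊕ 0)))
(((0 ⊗ -5) ⊗ (9 ⊗ 10)) ⊕ ((10 ⊗ 6) ⊕ (6 ⊕ 0))) = 0

Expand innermost to outermost. Recall ⊕ takes the minimum of its arguments and ⊗ takes their sum. Working out the expression (((0 ⊗ -5) ⊗ (9 ⊗ 10)) ⊕ ((10 ⊗ 6) ⊕ (6 ⊕ 0))) gives 0.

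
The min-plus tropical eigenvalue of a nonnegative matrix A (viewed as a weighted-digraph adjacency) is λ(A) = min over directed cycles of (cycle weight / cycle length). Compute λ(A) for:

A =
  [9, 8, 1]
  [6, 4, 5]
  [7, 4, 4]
λ(A) = 11/3

Enumerate directed cycles and compute their means (weight / length). Sample:
  cycle 0 → 0: weight = 9, length = 1, mean = 9/1 ≈ 9.000
  cycle 1 → 1: weight = 4, length = 1, mean = 4/1 ≈ 4.000
  cycle 2 → 2: weight = 4, length = 1, mean = 4/1 ≈ 4.000
  cycle 0 → 1 → 0: weight = 14, length = 2, mean = 14/2 ≈ 7.000
  cycle 0 → 2 → 0: weight = 8, length = 2, mean = 8/2 ≈ 4.000
  cycle 1 → 0 → 1: weight = 14, length = 2, mean = 14/2 ≈ 7.000
Minimum mean = 3.667, attained e.g. along the cycle 0 → 2 → 1 → 0 with weight 11 and length 3. So λ(A) = 11/3 = 11/3.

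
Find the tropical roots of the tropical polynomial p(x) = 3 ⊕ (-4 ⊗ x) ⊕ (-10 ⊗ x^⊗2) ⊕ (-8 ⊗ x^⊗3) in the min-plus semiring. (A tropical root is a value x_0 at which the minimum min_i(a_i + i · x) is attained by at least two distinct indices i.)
Roots: {-2, 6, 7}

Each tropical root is a break point of the lower envelope of the lines y = a_i + i · x (there are 4 lines, with slopes 0, 1, ..., 3). Only the lines that attain the minimum somewhere contribute to roots; other lines are dominated. Here the surviving (envelope) indices are i = 3, i = 2, i = 1, i = 0.
Intersections between consecutive envelope lines give the roots: for adjacent envelope indices i < j the intersection is x = (a_i − a_j) / (j − i). Reading off the sorted break points: {-2, 6, 7}.
Verification: at each break x_0, at least two indices attain the minimum of min_i(a_i + i · x_0).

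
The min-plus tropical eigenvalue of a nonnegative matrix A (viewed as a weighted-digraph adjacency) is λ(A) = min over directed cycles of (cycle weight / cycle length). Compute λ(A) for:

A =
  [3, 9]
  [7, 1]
λ(A) = 1

Enumerate directed cycles and compute their means (weight / length). Sample:
  cycle 0 → 0: weight = 3, length = 1, mean = 3/1 ≈ 3.000
  cycle 1 → 1: weight = 1, length = 1, mean = 1/1 ≈ 1.000
  cycle 0 → 1 → 0: weight = 16, length = 2, mean = 16/2 ≈ 8.000
  cycle 1 → 0 → 1: weight = 16, length = 2, mean = 16/2 ≈ 8.000
Minimum mean = 1.000, attained e.g. along the cycle 1 → 1 with weight 1 and length 1. So λ(A) = 1/1 = 1.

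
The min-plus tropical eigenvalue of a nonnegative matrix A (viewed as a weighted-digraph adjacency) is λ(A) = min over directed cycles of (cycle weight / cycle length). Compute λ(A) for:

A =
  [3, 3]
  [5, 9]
λ(A) = 3

Enumerate directed cycles and compute their means (weight / length). Sample:
  cycle 0 → 0: weight = 3, length = 1, mean = 3/1 ≈ 3.000
  cycle 1 → 1: weight = 9, length = 1, mean = 9/1 ≈ 9.000
  cycle 0 → 1 → 0: weight = 8, length = 2, mean = 8/2 ≈ 4.000
  cycle 1 → 0 → 1: weight = 8, length = 2, mean = 8/2 ≈ 4.000
Minimum mean = 3.000, attained e.g. along the cycle 0 → 0 with weight 3 and length 1. So λ(A) = 3/1 = 3.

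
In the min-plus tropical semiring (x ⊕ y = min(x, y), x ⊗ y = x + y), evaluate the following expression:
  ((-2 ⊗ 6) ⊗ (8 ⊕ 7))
((-2 ⊗ 6) ⊗ (8 ⊕ 7)) = 11

Expand innermost to outermost. Recall ⊕ takes the minimum of its arguments and ⊗ takes their sum. Working out the expression ((-2 ⊗ 6) ⊗ (8 ⊕ 7)) gives 11.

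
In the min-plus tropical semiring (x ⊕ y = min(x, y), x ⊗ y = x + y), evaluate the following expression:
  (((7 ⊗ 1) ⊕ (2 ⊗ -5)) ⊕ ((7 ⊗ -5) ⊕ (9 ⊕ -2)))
(((7 ⊗ 1) ⊕ (2 ⊗ -5)) ⊕ ((7 ⊗ -5) ⊕ (9 ⊕ -2))) = -3

Expand innermost to outermost. Recall ⊕ takes the minimum of its arguments and ⊗ takes their sum. Working out the expression (((7 ⊗ 1) ⊕ (2 ⊗ -5)) ⊕ ((7 ⊗ -5) ⊕ (9 ⊕ -2))) gives -3.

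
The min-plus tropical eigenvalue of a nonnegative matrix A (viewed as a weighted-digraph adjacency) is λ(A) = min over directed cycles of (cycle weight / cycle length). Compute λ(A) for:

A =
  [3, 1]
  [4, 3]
λ(A) = 5/2

Enumerate directed cycles and compute their means (weight / length). Sample:
  cycle 0 → 0: weight = 3, length = 1, mean = 3/1 ≈ 3.000
  cycle 1 → 1: weight = 3, length = 1, mean = 3/1 ≈ 3.000
  cycle 0 → 1 → 0: weight = 5, length = 2, mean = 5/2 ≈ 2.500
  cycle 1 → 0 → 1: weight = 5, length = 2, mean = 5/2 ≈ 2.500
Minimum mean = 2.500, attained e.g. along the cycle 0 → 1 → 0 with weight 5 and length 2. So λ(A) = 5/2 = 5/2.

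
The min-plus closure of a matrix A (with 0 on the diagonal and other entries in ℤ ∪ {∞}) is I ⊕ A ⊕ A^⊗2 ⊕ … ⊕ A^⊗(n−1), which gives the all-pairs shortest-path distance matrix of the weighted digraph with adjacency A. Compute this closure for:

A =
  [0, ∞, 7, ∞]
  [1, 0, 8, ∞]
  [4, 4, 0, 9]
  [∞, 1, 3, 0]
Closure =
  [0, 11, 7, 16]
  [1, 0, 8, 17]
  [4, 4, 0, 9]
  [2, 1, 3, 0]

This is the Floyd-Warshall all-pairs shortest-path computation. For each intermediate vertex k = 0, 1, …, 3, update dist[i][j] ← min(dist[i][j], dist[i][k] + dist[k][j]). The final matrix gives, for each (i, j), the minimum total weight of any directed path from i to j (possibly empty when i = j).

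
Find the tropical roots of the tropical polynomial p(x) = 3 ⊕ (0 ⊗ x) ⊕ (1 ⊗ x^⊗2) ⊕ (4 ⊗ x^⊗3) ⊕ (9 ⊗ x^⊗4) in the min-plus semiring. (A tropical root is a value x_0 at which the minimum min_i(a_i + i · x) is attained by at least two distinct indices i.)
Roots: {-5, -3, -1, 3}

Each tropical root is a break point of the lower envelope of the lines y = a_i + i · x (there are 5 lines, with slopes 0, 1, ..., 4). Only the lines that attain the minimum somewhere contribute to roots; other lines are dominated. Here the surviving (envelope) indices are i = 4, i = 3, i = 2, i = 1, i = 0.
Intersections between consecutive envelope lines give the roots: for adjacent envelope indices i < j the intersection is x = (a_i − a_j) / (j − i). Reading off the sorted break points: {-5, -3, -1, 3}.
Verification: at each break x_0, at least two indices attain the minimum of min_i(a_i + i · x_0).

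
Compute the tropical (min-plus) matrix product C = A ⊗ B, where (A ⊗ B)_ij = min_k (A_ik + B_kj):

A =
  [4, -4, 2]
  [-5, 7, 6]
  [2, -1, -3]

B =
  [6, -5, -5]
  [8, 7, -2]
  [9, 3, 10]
A ⊗ B =
  [4, -1, -6]
  [1, -10, -10]
  [6, -3, -3]

Apply the min-plus product entry-by-entry:
  C[0][0] = min over k of (A[0][0] + B[0][0] = 4 + 6 = 10, A[0][1] + B[1][0] = -4 + 8 = 4, A[0][2] + B[2][0] = 2 + 9 = 11) = 4 (attained at k = 1)
  C[0][1] = min over k of (A[0][0] + B[0][1] = 4 + -5 = -1, A[0][1] + B[1][1] = -4 + 7 = 3, A[0][2] + B[2][1] = 2 + 3 = 5) = -1 (attained at k = 0)
  C[0][2] = min over k of (A[0][0] + B[0][2] = 4 + -5 = -1, A[0][1] + B[1][2] = -4 + -2 = -6, A[0][2] + B[2][2] = 2 + 10 = 12) = -6 (attained at k = 1)
  C[1][0] = min over k of (A[1][0] + B[0][0] = -5 + 6 = 1, A[1][1] + B[1][0] = 7 + 8 = 15, A[1][2] + B[2][0] = 6 + 9 = 15) = 1 (attained at k = 0)
  C[1][1] = min over k of (A[1][0] + B[0][1] = -5 + -5 = -10, A[1][1] + B[1][1] = 7 + 7 = 14, A[1][2] + B[2][1] = 6 + 3 = 9) = -10 (attained at k = 0)
  C[1][2] = min over k of (A[1][0] + B[0][2] = -5 + -5 = -10, A[1][1] + B[1][2] = 7 + -2 = 5, A[1][2] + B[2][2] = 6 + 10 = 16) = -10 (attained at k = 0)
  C[2][0] = min over k of (A[2][0] + B[0][0] = 2 + 6 = 8, A[2][1] + B[1][0] = -1 + 8 = 7, A[2][2] + B[2][0] = -3 + 9 = 6) = 6 (attained at k = 2)
  C[2][1] = min over k of (A[2][0] + B[0][1] = 2 + -5 = -3, A[2][1] + B[1][1] = -1 + 7 = 6, A[2][2] + B[2][1] = -3 + 3 = 0) = -3 (attained at k = 0)
  C[2][2] = min over k of (A[2][0] + B[0][2] = 2 + -5 = -3, A[2][1] + B[1][2] = -1 + -2 = -3, A[2][2] + B[2][2] = -3 + 10 = 7) = -3 (attained at k = 0)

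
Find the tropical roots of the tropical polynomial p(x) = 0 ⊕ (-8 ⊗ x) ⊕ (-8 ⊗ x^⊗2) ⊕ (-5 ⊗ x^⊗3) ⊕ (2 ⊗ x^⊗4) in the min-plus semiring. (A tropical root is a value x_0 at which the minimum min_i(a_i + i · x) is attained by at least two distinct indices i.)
Roots: {-7, -3, 0, 8}

Each tropical root is a break point of the lower envelope of the lines y = a_i + i · x (there are 5 lines, with slopes 0, 1, ..., 4). Only the lines that attain the minimum somewhere contribute to roots; other lines are dominated. Here the surviving (envelope) indices are i = 4, i = 3, i = 2, i = 1, i = 0.
Intersections between consecutive envelope lines give the roots: for adjacent envelope indices i < j the intersection is x = (a_i − a_j) / (j − i). Reading off the sorted break points: {-7, -3, 0, 8}.
Verification: at each break x_0, at least two indices attain the minimum of min_i(a_i + i · x_0).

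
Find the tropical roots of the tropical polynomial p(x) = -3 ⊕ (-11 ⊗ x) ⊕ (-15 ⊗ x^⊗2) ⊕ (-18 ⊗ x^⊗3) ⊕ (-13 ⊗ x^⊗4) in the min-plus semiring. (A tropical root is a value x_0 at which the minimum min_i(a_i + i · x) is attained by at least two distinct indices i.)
Roots: {-5, 3, 4, 8}

Each tropical root is a break point of the lower envelope of the lines y = a_i + i · x (there are 5 lines, with slopes 0, 1, ..., 4). Only the lines that attain the minimum somewhere contribute to roots; other lines are dominated. Here the surviving (envelope) indices are i = 4, i = 3, i = 2, i = 1, i = 0.
Intersections between consecutive envelope lines give the roots: for adjacent envelope indices i < j the intersection is x = (a_i − a_j) / (j − i). Reading off the sorted break points: {-5, 3, 4, 8}.
Verification: at each break x_0, at least two indices attain the minimum of min_i(a_i + i · x_0).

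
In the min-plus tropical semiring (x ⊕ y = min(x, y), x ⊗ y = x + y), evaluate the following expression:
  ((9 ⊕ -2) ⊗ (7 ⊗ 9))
((9 ⊕ -2) ⊗ (7 ⊗ 9)) = 14

Expand innermost to outermost. Recall ⊕ takes the minimum of its arguments and ⊗ takes their sum. Working out the expression ((9 ⊕ -2) ⊗ (7 ⊗ 9)) gives 14.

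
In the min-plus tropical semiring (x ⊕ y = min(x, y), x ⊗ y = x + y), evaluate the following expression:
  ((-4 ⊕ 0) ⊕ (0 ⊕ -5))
((-4 ⊕ 0) ⊕ (0 ⊕ -5)) = -5

Expand innermost to outermost. Recall ⊕ takes the minimum of its arguments and ⊗ takes their sum. Working out the expression ((-4 ⊕ 0) ⊕ (0 ⊕ -5)) gives -5.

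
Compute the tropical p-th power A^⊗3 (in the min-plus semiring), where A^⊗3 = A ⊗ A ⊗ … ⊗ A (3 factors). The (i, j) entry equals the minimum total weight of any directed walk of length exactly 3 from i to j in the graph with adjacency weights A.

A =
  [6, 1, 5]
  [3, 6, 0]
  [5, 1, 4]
A^⊗3 =
  [6, 2, 5]
  [4, 5, 1]
  [6, 2, 5]

Each entry (A^⊗3)_ij equals the minimum over all length-3 walks i = v_0 → v_1 → … → v_3 = j of Σ_t A[v_t][v_{t+1}]. For example, for (i, j) = (0, 2) we minimise over 9 possible intermediate vertex sequences; the minimum is 5, attained along the walk 0 → 1 → 2 → 2.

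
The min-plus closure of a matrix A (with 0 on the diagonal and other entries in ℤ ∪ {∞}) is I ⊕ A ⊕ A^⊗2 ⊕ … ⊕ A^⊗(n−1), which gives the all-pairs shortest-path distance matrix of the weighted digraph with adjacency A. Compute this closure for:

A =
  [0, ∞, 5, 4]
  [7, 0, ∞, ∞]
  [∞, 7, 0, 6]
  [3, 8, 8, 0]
Closure =
  [0, 12, 5, 4]
  [7, 0, 12, 11]
  [9, 7, 0, 6]
  [3, 8, 8, 0]

This is the Floyd-Warshall all-pairs shortest-path computation. For each intermediate vertex k = 0, 1, …, 3, update dist[i][j] ← min(dist[i][j], dist[i][k] + dist[k][j]). The final matrix gives, for each (i, j), the minimum total weight of any directed path from i to j (possibly empty when i = j).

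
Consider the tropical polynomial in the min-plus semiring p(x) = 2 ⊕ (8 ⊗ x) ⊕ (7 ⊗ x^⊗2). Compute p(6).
p(6) = 2

A tropical monomial a ⊗ x^⊗i evaluates to a + i · x. Evaluating each term at x = 6:
  Term 0 contributes 2 + 0 · 6 = 2
  Term 1 contributes 8 + 1 · 6 = 14
  Term 2 contributes 7 + 2 · 6 = 19
p(6) = ⊕ of these = min[2, 14, 19] = 2.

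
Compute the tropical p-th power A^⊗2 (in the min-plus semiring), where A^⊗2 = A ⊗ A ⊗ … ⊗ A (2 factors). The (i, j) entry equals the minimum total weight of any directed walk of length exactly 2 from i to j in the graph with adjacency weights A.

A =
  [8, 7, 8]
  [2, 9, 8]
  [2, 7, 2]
A^⊗2 =
  [9, 15, 10]
  [10, 9, 10]
  [4, 9, 4]

Each entry (A^⊗2)_ij equals the minimum over all length-2 walks i = v_0 → v_1 → … → v_2 = j of Σ_t A[v_t][v_{t+1}]. For example, for (i, j) = (0, 2) we minimise over 3 possible intermediate vertex sequences; the minimum is 10, attained along the walk 0 → 2 → 2.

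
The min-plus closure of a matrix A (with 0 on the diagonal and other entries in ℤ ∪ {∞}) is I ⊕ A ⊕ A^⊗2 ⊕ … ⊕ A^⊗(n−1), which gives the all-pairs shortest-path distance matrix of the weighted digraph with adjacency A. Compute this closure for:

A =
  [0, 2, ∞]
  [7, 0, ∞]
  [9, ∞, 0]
Closure =
  [0, 2, ∞]
  [7, 0, ∞]
  [9, 11, 0]

This is the Floyd-Warshall all-pairs shortest-path computation. For each intermediate vertex k = 0, 1, …, 2, update dist[i][j] ← min(dist[i][j], dist[i][k] + dist[k][j]). The final matrix gives, for each (i, j), the minimum total weight of any directed path from i to j (possibly empty when i = j).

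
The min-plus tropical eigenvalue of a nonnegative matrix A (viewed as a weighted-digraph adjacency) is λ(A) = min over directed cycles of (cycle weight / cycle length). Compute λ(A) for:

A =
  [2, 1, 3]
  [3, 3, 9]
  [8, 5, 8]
λ(A) = 2

Enumerate directed cycles and compute their means (weight / length). Sample:
  cycle 0 → 0: weight = 2, length = 1, mean = 2/1 ≈ 2.000
  cycle 1 → 1: weight = 3, length = 1, mean = 3/1 ≈ 3.000
  cycle 2 → 2: weight = 8, length = 1, mean = 8/1 ≈ 8.000
  cycle 0 → 1 → 0: weight = 4, length = 2, mean = 4/2 ≈ 2.000
  cycle 0 → 2 → 0: weight = 11, length = 2, mean = 11/2 ≈ 5.500
  cycle 1 → 0 → 1: weight = 4, length = 2, mean = 4/2 ≈ 2.000
Minimum mean = 2.000, attained e.g. along the cycle 0 → 0 with weight 2 and length 1. So λ(A) = 2/1 = 2.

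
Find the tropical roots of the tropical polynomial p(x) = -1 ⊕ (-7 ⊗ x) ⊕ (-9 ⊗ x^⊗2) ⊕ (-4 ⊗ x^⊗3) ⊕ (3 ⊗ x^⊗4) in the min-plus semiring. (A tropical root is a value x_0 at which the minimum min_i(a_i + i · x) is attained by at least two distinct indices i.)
Roots: {-7, -5, 2, 6}

Each tropical root is a break point of the lower envelope of the lines y = a_i + i · x (there are 5 lines, with slopes 0, 1, ..., 4). Only the lines that attain the minimum somewhere contribute to roots; other lines are dominated. Here the surviving (envelope) indices are i = 4, i = 3, i = 2, i = 1, i = 0.
Intersections between consecutive envelope lines give the roots: for adjacent envelope indices i < j the intersection is x = (a_i − a_j) / (j − i). Reading off the sorted break points: {-7, -5, 2, 6}.
Verification: at each break x_0, at least two indices attain the minimum of min_i(a_i + i · x_0).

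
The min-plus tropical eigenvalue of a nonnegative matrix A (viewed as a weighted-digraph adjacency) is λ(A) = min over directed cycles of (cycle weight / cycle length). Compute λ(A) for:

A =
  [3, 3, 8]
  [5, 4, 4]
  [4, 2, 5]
λ(A) = 3

Enumerate directed cycles and compute their means (weight / length). Sample:
  cycle 0 → 0: weight = 3, length = 1, mean = 3/1 ≈ 3.000
  cycle 1 → 1: weight = 4, length = 1, mean = 4/1 ≈ 4.000
  cycle 2 → 2: weight = 5, length = 1, mean = 5/1 ≈ 5.000
  cycle 0 → 1 → 0: weight = 8, length = 2, mean = 8/2 ≈ 4.000
  cycle 0 → 2 → 0: weight = 12, length = 2, mean = 12/2 ≈ 6.000
  cycle 1 → 0 → 1: weight = 8, length = 2, mean = 8/2 ≈ 4.000
Minimum mean = 3.000, attained e.g. along the cycle 0 → 0 with weight 3 and length 1. So λ(A) = 3/1 = 3.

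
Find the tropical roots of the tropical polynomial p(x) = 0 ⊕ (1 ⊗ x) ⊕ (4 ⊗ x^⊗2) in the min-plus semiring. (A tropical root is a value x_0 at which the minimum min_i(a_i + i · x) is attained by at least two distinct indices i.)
Roots: {-3, -1}

Each tropical root is a break point of the lower envelope of the lines y = a_i + i · x (there are 3 lines, with slopes 0, 1, ..., 2). Only the lines that attain the minimum somewhere contribute to roots; other lines are dominated. Here the surviving (envelope) indices are i = 2, i = 1, i = 0.
Intersections between consecutive envelope lines give the roots: for adjacent envelope indices i < j the intersection is x = (a_i − a_j) / (j − i). Reading off the sorted break points: {-3, -1}.
Verification: at each break x_0, at least two indices attain the minimum of min_i(a_i + i · x_0).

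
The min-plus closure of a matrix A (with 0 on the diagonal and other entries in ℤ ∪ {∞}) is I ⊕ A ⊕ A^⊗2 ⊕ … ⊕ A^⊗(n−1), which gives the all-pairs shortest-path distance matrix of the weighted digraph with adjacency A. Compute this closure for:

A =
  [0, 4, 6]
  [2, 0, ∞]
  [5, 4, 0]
Closure =
  [0, 4, 6]
  [2, 0, 8]
  [5, 4, 0]

This is the Floyd-Warshall all-pairs shortest-path computation. For each intermediate vertex k = 0, 1, …, 2, update dist[i][j] ← min(dist[i][j], dist[i][k] + dist[k][j]). The final matrix gives, for each (i, j), the minimum total weight of any directed path from i to j (possibly empty when i = j).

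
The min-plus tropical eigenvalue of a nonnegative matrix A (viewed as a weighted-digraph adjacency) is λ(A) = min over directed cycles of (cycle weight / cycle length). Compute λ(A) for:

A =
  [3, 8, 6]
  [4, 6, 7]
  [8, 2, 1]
λ(A) = 1

Enumerate directed cycles and compute their means (weight / length). Sample:
  cycle 0 → 0: weight = 3, length = 1, mean = 3/1 ≈ 3.000
  cycle 1 → 1: weight = 6, length = 1, mean = 6/1 ≈ 6.000
  cycle 2 → 2: weight = 1, length = 1, mean = 1/1 ≈ 1.000
  cycle 0 → 1 → 0: weight = 12, length = 2, mean = 12/2 ≈ 6.000
  cycle 0 → 2 → 0: weight = 14, length = 2, mean = 14/2 ≈ 7.000
  cycle 1 → 0 → 1: weight = 12, length = 2, mean = 12/2 ≈ 6.000
Minimum mean = 1.000, attained e.g. along the cycle 2 → 2 with weight 1 and length 1. So λ(A) = 1/1 = 1.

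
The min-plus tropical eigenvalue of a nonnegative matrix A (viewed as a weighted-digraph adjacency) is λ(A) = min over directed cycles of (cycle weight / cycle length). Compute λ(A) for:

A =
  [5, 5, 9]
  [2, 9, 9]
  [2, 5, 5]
λ(A) = 7/2

Enumerate directed cycles and compute their means (weight / length). Sample:
  cycle 0 → 0: weight = 5, length = 1, mean = 5/1 ≈ 5.000
  cycle 1 → 1: weight = 9, length = 1, mean = 9/1 ≈ 9.000
  cycle 2 → 2: weight = 5, length = 1, mean = 5/1 ≈ 5.000
  cycle 0 → 1 → 0: weight = 7, length = 2, mean = 7/2 ≈ 3.500
  cycle 0 → 2 → 0: weight = 11, length = 2, mean = 11/2 ≈ 5.500
  cycle 1 → 0 → 1: weight = 7, length = 2, mean = 7/2 ≈ 3.500
Minimum mean = 3.500, attained e.g. along the cycle 0 → 1 → 0 with weight 7 and length 2. So λ(A) = 7/2 = 7/2.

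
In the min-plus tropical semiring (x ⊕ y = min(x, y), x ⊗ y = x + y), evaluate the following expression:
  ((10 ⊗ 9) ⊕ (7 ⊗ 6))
((10 ⊗ 9) ⊕ (7 ⊗ 6)) = 13

Expand innermost to outermost. Recall ⊕ takes the minimum of its arguments and ⊗ takes their sum. Working out the expression ((10 ⊗ 9) ⊕ (7 ⊗ 6)) gives 13.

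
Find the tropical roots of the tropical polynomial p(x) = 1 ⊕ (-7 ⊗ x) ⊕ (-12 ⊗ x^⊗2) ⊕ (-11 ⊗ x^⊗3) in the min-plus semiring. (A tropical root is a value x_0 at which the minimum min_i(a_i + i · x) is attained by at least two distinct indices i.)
Roots: {-1, 5, 8}

Each tropical root is a break point of the lower envelope of the lines y = a_i + i · x (there are 4 lines, with slopes 0, 1, ..., 3). Only the lines that attain the minimum somewhere contribute to roots; other lines are dominated. Here the surviving (envelope) indices are i = 3, i = 2, i = 1, i = 0.
Intersections between consecutive envelope lines give the roots: for adjacent envelope indices i < j the intersection is x = (a_i − a_j) / (j − i). Reading off the sorted break points: {-1, 5, 8}.
Verification: at each break x_0, at least two indices attain the minimum of min_i(a_i + i · x_0).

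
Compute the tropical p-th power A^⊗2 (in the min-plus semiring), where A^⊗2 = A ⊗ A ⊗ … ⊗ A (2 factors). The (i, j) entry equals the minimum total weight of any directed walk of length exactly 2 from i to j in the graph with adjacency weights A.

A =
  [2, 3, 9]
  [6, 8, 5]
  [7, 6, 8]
A^⊗2 =
  [4, 5, 8]
  [8, 9, 13]
  [9, 10, 11]

Each entry (A^⊗2)_ij equals the minimum over all length-2 walks i = v_0 → v_1 → … → v_2 = j of Σ_t A[v_t][v_{t+1}]. For example, for (i, j) = (0, 2) we minimise over 3 possible intermediate vertex sequences; the minimum is 8, attained along the walk 0 → 1 → 2.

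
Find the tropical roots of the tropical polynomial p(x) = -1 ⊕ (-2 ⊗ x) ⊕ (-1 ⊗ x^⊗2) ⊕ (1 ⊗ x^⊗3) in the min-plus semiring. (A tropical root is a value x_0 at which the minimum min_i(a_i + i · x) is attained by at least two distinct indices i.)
Roots: {-2, -1, 1}

Each tropical root is a break point of the lower envelope of the lines y = a_i + i · x (there are 4 lines, with slopes 0, 1, ..., 3). Only the lines that attain the minimum somewhere contribute to roots; other lines are dominated. Here the surviving (envelope) indices are i = 3, i = 2, i = 1, i = 0.
Intersections between consecutive envelope lines give the roots: for adjacent envelope indices i < j the intersection is x = (a_i − a_j) / (j − i). Reading off the sorted break points: {-2, -1, 1}.
Verification: at each break x_0, at least two indices attain the minimum of min_i(a_i + i · x_0).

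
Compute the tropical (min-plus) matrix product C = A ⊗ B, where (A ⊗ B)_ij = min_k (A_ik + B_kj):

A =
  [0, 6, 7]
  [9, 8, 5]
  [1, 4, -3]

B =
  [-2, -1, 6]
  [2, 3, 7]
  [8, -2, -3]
A ⊗ B =
  [-2, -1, 4]
  [7, 3, 2]
  [-1, -5, -6]

Apply the min-plus product entry-by-entry:
  C[0][0] = min over k of (A[0][0] + B[0][0] = 0 + -2 = -2, A[0][1] + B[1][0] = 6 + 2 = 8, A[0][2] + B[2][0] = 7 + 8 = 15) = -2 (attained at k = 0)
  C[0][1] = min over k of (A[0][0] + B[0][1] = 0 + -1 = -1, A[0][1] + B[1][1] = 6 + 3 = 9, A[0][2] + B[2][1] = 7 + -2 = 5) = -1 (attained at k = 0)
  C[0][2] = min over k of (A[0][0] + B[0][2] = 0 + 6 = 6, A[0][1] + B[1][2] = 6 + 7 = 13, A[0][2] + B[2][2] = 7 + -3 = 4) = 4 (attained at k = 2)
  C[1][0] = min over k of (A[1][0] + B[0][0] = 9 + -2 = 7, A[1][1] + B[1][0] = 8 + 2 = 10, A[1][2] + B[2][0] = 5 + 8 = 13) = 7 (attained at k = 0)
  C[1][1] = min over k of (A[1][0] + B[0][1] = 9 + -1 = 8, A[1][1] + B[1][1] = 8 + 3 = 11, A[1][2] + B[2][1] = 5 + -2 = 3) = 3 (attained at k = 2)
  C[1][2] = min over k of (A[1][0] + B[0][2] = 9 + 6 = 15, A[1][1] + B[1][2] = 8 + 7 = 15, A[1][2] + B[2][2] = 5 + -3 = 2) = 2 (attained at k = 2)
  C[2][0] = min over k of (A[2][0] + B[0][0] = 1 + -2 = -1, A[2][1] + B[1][0] = 4 + 2 = 6, A[2][2] + B[2][0] = -3 + 8 = 5) = -1 (attained at k = 0)
  C[2][1] = min over k of (A[2][0] + B[0][1] = 1 + -1 = 0, A[2][1] + B[1][1] = 4 + 3 = 7, A[2][2] + B[2][1] = -3 + -2 = -5) = -5 (attained at k = 2)
  C[2][2] = min over k of (A[2][0] + B[0][2] = 1 + 6 = 7, A[2][1] + B[1][2] = 4 + 7 = 11, A[2][2] + B[2][2] = -3 + -3 = -6) = -6 (attained at k = 2)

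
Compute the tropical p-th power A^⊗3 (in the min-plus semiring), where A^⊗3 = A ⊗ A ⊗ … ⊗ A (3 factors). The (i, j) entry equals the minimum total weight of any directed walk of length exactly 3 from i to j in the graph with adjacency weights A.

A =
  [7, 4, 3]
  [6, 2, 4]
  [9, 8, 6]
A^⊗3 =
  [12, 8, 10]
  [10, 6, 8]
  [16, 12, 14]

Each entry (A^⊗3)_ij equals the minimum over all length-3 walks i = v_0 → v_1 → … → v_3 = j of Σ_t A[v_t][v_{t+1}]. For example, for (i, j) = (0, 2) we minimise over 9 possible intermediate vertex sequences; the minimum is 10, attained along the walk 0 → 1 → 1 → 2.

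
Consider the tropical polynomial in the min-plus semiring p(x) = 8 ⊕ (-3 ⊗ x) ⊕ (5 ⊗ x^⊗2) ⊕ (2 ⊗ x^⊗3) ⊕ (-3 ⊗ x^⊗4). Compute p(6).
p(6) = 3

A tropical monomial a ⊗ x^⊗i evaluates to a + i · x. Evaluating each term at x = 6:
  Term 0 contributes 8 + 0 · 6 = 8
  Term 1 contributes -3 + 1 · 6 = 3
  Term 2 contributes 5 + 2 · 6 = 17
  Term 3 contributes 2 + 3 · 6 = 20
  Term 4 contributes -3 + 4 · 6 = 21
p(6) = ⊕ of these = min[8, 3, 17, 20, 21] = 3.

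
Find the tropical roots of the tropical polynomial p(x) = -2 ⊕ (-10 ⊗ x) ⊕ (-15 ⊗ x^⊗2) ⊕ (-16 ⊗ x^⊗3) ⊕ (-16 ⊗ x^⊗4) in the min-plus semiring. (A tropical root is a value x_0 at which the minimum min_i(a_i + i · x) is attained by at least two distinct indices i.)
Roots: {0, 1, 5, 8}

Each tropical root is a break point of the lower envelope of the lines y = a_i + i · x (there are 5 lines, with slopes 0, 1, ..., 4). Only the lines that attain the minimum somewhere contribute to roots; other lines are dominated. Here the surviving (envelope) indices are i = 4, i = 3, i = 2, i = 1, i = 0.
Intersections between consecutive envelope lines give the roots: for adjacent envelope indices i < j the intersection is x = (a_i − a_j) / (j − i). Reading off the sorted break points: {0, 1, 5, 8}.
Verification: at each break x_0, at least two indices attain the minimum of min_i(a_i + i · x_0).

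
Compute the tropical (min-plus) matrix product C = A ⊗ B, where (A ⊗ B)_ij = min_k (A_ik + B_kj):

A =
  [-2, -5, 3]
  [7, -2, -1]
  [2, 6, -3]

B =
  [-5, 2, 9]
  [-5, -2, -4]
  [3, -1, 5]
A ⊗ B =
  [-10, -7, -9]
  [-7, -4, -6]
  [-3, -4, 2]

Apply the min-plus product entry-by-entry:
  C[0][0] = min over k of (A[0][0] + B[0][0] = -2 + -5 = -7, A[0][1] + B[1][0] = -5 + -5 = -10, A[0][2] + B[2][0] = 3 + 3 = 6) = -10 (attained at k = 1)
  C[0][1] = min over k of (A[0][0] + B[0][1] = -2 + 2 = 0, A[0][1] + B[1][1] = -5 + -2 = -7, A[0][2] + B[2][1] = 3 + -1 = 2) = -7 (attained at k = 1)
  C[0][2] = min over k of (A[0][0] + B[0][2] = -2 + 9 = 7, A[0][1] + B[1][2] = -5 + -4 = -9, A[0][2] + B[2][2] = 3 + 5 = 8) = -9 (attained at k = 1)
  C[1][0] = min over k of (A[1][0] + B[0][0] = 7 + -5 = 2, A[1][1] + B[1][0] = -2 + -5 = -7, A[1][2] + B[2][0] = -1 + 3 = 2) = -7 (attained at k = 1)
  C[1][1] = min over k of (A[1][0] + B[0][1] = 7 + 2 = 9, A[1][1] + B[1][1] = -2 + -2 = -4, A[1][2] + B[2][1] = -1 + -1 = -2) = -4 (attained at k = 1)
  C[1][2] = min over k of (A[1][0] + B[0][2] = 7 + 9 = 16, A[1][1] + B[1][2] = -2 + -4 = -6, A[1][2] + B[2][2] = -1 + 5 = 4) = -6 (attained at k = 1)
  C[2][0] = min over k of (A[2][0] + B[0][0] = 2 + -5 = -3, A[2][1] + B[1][0] = 6 + -5 = 1, A[2][2] + B[2][0] = -3 + 3 = 0) = -3 (attained at k = 0)
  C[2][1] = min over k of (A[2][0] + B[0][1] = 2 + 2 = 4, A[2][1] + B[1][1] = 6 + -2 = 4, A[2][2] + B[2][1] = -3 + -1 = -4) = -4 (attained at k = 2)
  C[2][2] = min over k of (A[2][0] + B[0][2] = 2 + 9 = 11, A[2][1] + B[1][2] = 6 + -4 = 2, A[2][2] + B[2][2] = -3 + 5 = 2) = 2 (attained at k = 1)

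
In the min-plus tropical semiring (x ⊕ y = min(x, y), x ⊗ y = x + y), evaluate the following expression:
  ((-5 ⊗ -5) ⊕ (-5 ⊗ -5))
((-5 ⊗ -5) ⊕ (-5 ⊗ -5)) = -10

Expand innermost to outermost. Recall ⊕ takes the minimum of its arguments and ⊗ takes their sum. Working out the expression ((-5 ⊗ -5) ⊕ (-5 ⊗ -5)) gives -10.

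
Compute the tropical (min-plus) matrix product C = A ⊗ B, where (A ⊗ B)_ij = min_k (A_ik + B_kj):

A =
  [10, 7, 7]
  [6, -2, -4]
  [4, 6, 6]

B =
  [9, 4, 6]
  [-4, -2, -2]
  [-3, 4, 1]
A ⊗ B =
  [3, 5, 5]
  [-7, -4, -4]
  [2, 4, 4]

Apply the min-plus product entry-by-entry:
  C[0][0] = min over k of (A[0][0] + B[0][0] = 10 + 9 = 19, A[0][1] + B[1][0] = 7 + -4 = 3, A[0][2] + B[2][0] = 7 + -3 = 4) = 3 (attained at k = 1)
  C[0][1] = min over k of (A[0][0] + B[0][1] = 10 + 4 = 14, A[0][1] + B[1][1] = 7 + -2 = 5, A[0][2] + B[2][1] = 7 + 4 = 11) = 5 (attained at k = 1)
  C[0][2] = min over k of (A[0][0] + B[0][2] = 10 + 6 = 16, A[0][1] + B[1][2] = 7 + -2 = 5, A[0][2] + B[2][2] = 7 + 1 = 8) = 5 (attained at k = 1)
  C[1][0] = min over k of (A[1][0] + B[0][0] = 6 + 9 = 15, A[1][1] + B[1][0] = -2 + -4 = -6, A[1][2] + B[2][0] = -4 + -3 = -7) = -7 (attained at k = 2)
  C[1][1] = min over k of (A[1][0] + B[0][1] = 6 + 4 = 10, A[1][1] + B[1][1] = -2 + -2 = -4, A[1][2] + B[2][1] = -4 + 4 = 0) = -4 (attained at k = 1)
  C[1][2] = min over k of (A[1][0] + B[0][2] = 6 + 6 = 12, A[1][1] + B[1][2] = -2 + -2 = -4, A[1][2] + B[2][2] = -4 + 1 = -3) = -4 (attained at k = 1)
  C[2][0] = min over k of (A[2][0] + B[0][0] = 4 + 9 = 13, A[2][1] + B[1][0] = 6 + -4 = 2, A[2][2] + B[2][0] = 6 + -3 = 3) = 2 (attained at k = 1)
  C[2][1] = min over k of (A[2][0] + B[0][1] = 4 + 4 = 8, A[2][1] + B[1][1] = 6 + -2 = 4, A[2][2] + B[2][1] = 6 + 4 = 10) = 4 (attained at k = 1)
  C[2][2] = min over k of (A[2][0] + B[0][2] = 4 + 6 = 10, A[2][1] + B[1][2] = 6 + -2 = 4, A[2][2] + B[2][2] = 6 + 1 = 7) = 4 (attained at k = 1)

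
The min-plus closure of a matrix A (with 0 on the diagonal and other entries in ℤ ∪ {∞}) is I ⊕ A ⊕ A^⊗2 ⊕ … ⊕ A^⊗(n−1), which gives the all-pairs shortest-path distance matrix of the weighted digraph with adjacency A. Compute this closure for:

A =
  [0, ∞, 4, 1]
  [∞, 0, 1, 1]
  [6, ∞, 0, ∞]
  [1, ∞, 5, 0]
Closure =
  [0, ∞, 4, 1]
  [2, 0, 1, 1]
  [6, ∞, 0, 7]
  [1, ∞, 5, 0]

This is the Floyd-Warshall all-pairs shortest-path computation. For each intermediate vertex k = 0, 1, …, 3, update dist[i][j] ← min(dist[i][j], dist[i][k] + dist[k][j]). The final matrix gives, for each (i, j), the minimum total weight of any directed path from i to j (possibly empty when i = j).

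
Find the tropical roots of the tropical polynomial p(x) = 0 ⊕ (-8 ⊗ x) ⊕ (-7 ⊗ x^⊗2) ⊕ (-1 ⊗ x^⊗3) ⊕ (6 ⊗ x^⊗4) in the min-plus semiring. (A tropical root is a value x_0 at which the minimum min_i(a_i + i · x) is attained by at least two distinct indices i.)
Roots: {-7, -6, -1, 8}

Each tropical root is a break point of the lower envelope of the lines y = a_i + i · x (there are 5 lines, with slopes 0, 1, ..., 4). Only the lines that attain the minimum somewhere contribute to roots; other lines are dominated. Here the surviving (envelope) indices are i = 4, i = 3, i = 2, i = 1, i = 0.
Intersections between consecutive envelope lines give the roots: for adjacent envelope indices i < j the intersection is x = (a_i − a_j) / (j − i). Reading off the sorted break points: {-7, -6, -1, 8}.
Verification: at each break x_0, at least two indices attain the minimum of min_i(a_i + i · x_0).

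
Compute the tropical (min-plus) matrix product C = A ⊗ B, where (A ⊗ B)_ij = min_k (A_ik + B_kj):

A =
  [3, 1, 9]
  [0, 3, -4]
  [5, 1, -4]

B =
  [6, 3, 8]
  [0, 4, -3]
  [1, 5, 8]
A ⊗ B =
  [1, 5, -2]
  [-3, 1, 0]
  [-3, 1, -2]

Apply the min-plus product entry-by-entry:
  C[0][0] = min over k of (A[0][0] + B[0][0] = 3 + 6 = 9, A[0][1] + B[1][0] = 1 + 0 = 1, A[0][2] + B[2][0] = 9 + 1 = 10) = 1 (attained at k = 1)
  C[0][1] = min over k of (A[0][0] + B[0][1] = 3 + 3 = 6, A[0][1] + B[1][1] = 1 + 4 = 5, A[0][2] + B[2][1] = 9 + 5 = 14) = 5 (attained at k = 1)
  C[0][2] = min over k of (A[0][0] + B[0][2] = 3 + 8 = 11, A[0][1] + B[1][2] = 1 + -3 = -2, A[0][2] + B[2][2] = 9 + 8 = 17) = -2 (attained at k = 1)
  C[1][0] = min over k of (A[1][0] + B[0][0] = 0 + 6 = 6, A[1][1] + B[1][0] = 3 + 0 = 3, A[1][2] + B[2][0] = -4 + 1 = -3) = -3 (attained at k = 2)
  C[1][1] = min over k of (A[1][0] + B[0][1] = 0 + 3 = 3, A[1][1] + B[1][1] = 3 + 4 = 7, A[1][2] + B[2][1] = -4 + 5 = 1) = 1 (attained at k = 2)
  C[1][2] = min over k of (A[1][0] + B[0][2] = 0 + 8 = 8, A[1][1] + B[1][2] = 3 + -3 = 0, A[1][2] + B[2][2] = -4 + 8 = 4) = 0 (attained at k = 1)
  C[2][0] = min over k of (A[2][0] + B[0][0] = 5 + 6 = 11, A[2][1] + B[1][0] = 1 + 0 = 1, A[2][2] + B[2][0] = -4 + 1 = -3) = -3 (attained at k = 2)
  C[2][1] = min over k of (A[2][0] + B[0][1] = 5 + 3 = 8, A[2][1] + B[1][1] = 1 + 4 = 5, A[2][2] + B[2][1] = -4 + 5 = 1) = 1 (attained at k = 2)
  C[2][2] = min over k of (A[2][0] + B[0][2] = 5 + 8 = 13, A[2][1] + B[1][2] = 1 + -3 = -2, A[2][2] + B[2][2] = -4 + 8 = 4) = -2 (attained at k = 1)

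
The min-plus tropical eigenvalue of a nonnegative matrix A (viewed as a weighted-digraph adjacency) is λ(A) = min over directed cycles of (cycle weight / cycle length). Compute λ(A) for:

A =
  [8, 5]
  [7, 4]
λ(A) = 4

Enumerate directed cycles and compute their means (weight / length). Sample:
  cycle 0 → 0: weight = 8, length = 1, mean = 8/1 ≈ 8.000
  cycle 1 → 1: weight = 4, length = 1, mean = 4/1 ≈ 4.000
  cycle 0 → 1 → 0: weight = 12, length = 2, mean = 12/2 ≈ 6.000
  cycle 1 → 0 → 1: weight = 12, length = 2, mean = 12/2 ≈ 6.000
Minimum mean = 4.000, attained e.g. along the cycle 1 → 1 with weight 4 and length 1. So λ(A) = 4/1 = 4.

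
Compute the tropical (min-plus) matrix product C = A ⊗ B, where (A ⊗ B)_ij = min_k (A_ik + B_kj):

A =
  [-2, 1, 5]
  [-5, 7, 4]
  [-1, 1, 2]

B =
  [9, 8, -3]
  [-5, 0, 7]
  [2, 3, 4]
A ⊗ B =
  [-4, 1, -5]
  [2, 3, -8]
  [-4, 1, -4]

Apply the min-plus product entry-by-entry:
  C[0][0] = min over k of (A[0][0] + B[0][0] = -2 + 9 = 7, A[0][1] + B[1][0] = 1 + -5 = -4, A[0][2] + B[2][0] = 5 + 2 = 7) = -4 (attained at k = 1)
  C[0][1] = min over k of (A[0][0] + B[0][1] = -2 + 8 = 6, A[0][1] + B[1][1] = 1 + 0 = 1, A[0][2] + B[2][1] = 5 + 3 = 8) = 1 (attained at k = 1)
  C[0][2] = min over k of (A[0][0] + B[0][2] = -2 + -3 = -5, A[0][1] + B[1][2] = 1 + 7 = 8, A[0][2] + B[2][2] = 5 + 4 = 9) = -5 (attained at k = 0)
  C[1][0] = min over k of (A[1][0] + B[0][0] = -5 + 9 = 4, A[1][1] + B[1][0] = 7 + -5 = 2, A[1][2] + B[2][0] = 4 + 2 = 6) = 2 (attained at k = 1)
  C[1][1] = min over k of (A[1][0] + B[0][1] = -5 + 8 = 3, A[1][1] + B[1][1] = 7 + 0 = 7, A[1][2] + B[2][1] = 4 + 3 = 7) = 3 (attained at k = 0)
  C[1][2] = min over k of (A[1][0] + B[0][2] = -5 + -3 = -8, A[1][1] + B[1][2] = 7 + 7 = 14, A[1][2] + B[2][2] = 4 + 4 = 8) = -8 (attained at k = 0)
  C[2][0] = min over k of (A[2][0] + B[0][0] = -1 + 9 = 8, A[2][1] + B[1][0] = 1 + -5 = -4, A[2][2] + B[2][0] = 2 + 2 = 4) = -4 (attained at k = 1)
  C[2][1] = min over k of (A[2][0] + B[0][1] = -1 + 8 = 7, A[2][1] + B[1][1] = 1 + 0 = 1, A[2][2] + B[2][1] = 2 + 3 = 5) = 1 (attained at k = 1)
  C[2][2] = min over k of (A[2][0] + B[0][2] = -1 + -3 = -4, A[2][1] + B[1][2] = 1 + 7 = 8, A[2][2] + B[2][2] = 2 + 4 = 6) = -4 (attained at k = 0)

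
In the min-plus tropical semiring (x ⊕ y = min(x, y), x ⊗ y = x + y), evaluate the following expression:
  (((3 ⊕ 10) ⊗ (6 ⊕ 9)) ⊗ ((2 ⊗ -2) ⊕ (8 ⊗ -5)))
(((3 ⊕ 10) ⊗ (6 ⊕ 9)) ⊗ ((2 ⊗ -2) ⊕ (8 ⊗ -5))) = 9

Expand innermost to outermost. Recall ⊕ takes the minimum of its arguments and ⊗ takes their sum. Working out the expression (((3 ⊕ 10) ⊗ (6 ⊕ 9)) ⊗ ((2 ⊗ -2) ⊕ (8 ⊗ -5))) gives 9.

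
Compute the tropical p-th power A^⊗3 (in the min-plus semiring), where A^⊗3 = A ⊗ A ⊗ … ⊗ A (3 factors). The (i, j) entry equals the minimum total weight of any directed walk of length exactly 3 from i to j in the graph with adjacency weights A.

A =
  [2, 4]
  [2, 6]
A^⊗3 =
  [6, 8]
  [6, 8]

Each entry (A^⊗3)_ij equals the minimum over all length-3 walks i = v_0 → v_1 → … → v_3 = j of Σ_t A[v_t][v_{t+1}]. For example, for (i, j) = (0, 1) we minimise over 4 possible intermediate vertex sequences; the minimum is 8, attained along the walk 0 → 0 → 0 → 1.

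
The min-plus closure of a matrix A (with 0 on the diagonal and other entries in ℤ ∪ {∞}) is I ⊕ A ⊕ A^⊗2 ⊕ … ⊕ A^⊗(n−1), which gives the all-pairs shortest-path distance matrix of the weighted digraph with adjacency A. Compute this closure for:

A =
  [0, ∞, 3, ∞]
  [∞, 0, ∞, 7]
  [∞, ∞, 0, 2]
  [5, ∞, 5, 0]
Closure =
  [0, ∞, 3, 5]
  [12, 0, 12, 7]
  [7, ∞, 0, 2]
  [5, ∞, 5, 0]

This is the Floyd-Warshall all-pairs shortest-path computation. For each intermediate vertex k = 0, 1, …, 3, update dist[i][j] ← min(dist[i][j], dist[i][k] + dist[k][j]). The final matrix gives, for each (i, j), the minimum total weight of any directed path from i to j (possibly empty when i = j).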